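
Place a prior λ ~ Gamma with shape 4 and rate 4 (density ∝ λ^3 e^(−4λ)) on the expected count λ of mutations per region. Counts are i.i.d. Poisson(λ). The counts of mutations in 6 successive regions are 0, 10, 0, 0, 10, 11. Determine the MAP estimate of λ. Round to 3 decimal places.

Σxᵢ = 0+10+0+0+10+11 = 31, with n = 6.
Posterior ∝ λ^3e^(−4λ) · λ^31e^(−6λ) = λ^34e^(−10λ), i.e. Gamma(shape=35, rate=10).
The mode of a Gamma(a, b) with a ≥ 1 (shape–rate) is (a−1)/b = 34/10 ≈ 3.400.

λ̂_MAP = 3.400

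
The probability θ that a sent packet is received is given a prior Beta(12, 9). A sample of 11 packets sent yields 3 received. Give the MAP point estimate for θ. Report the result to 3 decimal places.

Prior: Beta(12, 9).
Data: 3 successes in 11 trials. The binomial likelihood contributes θ^3(1−θ)^8, so the posterior is Beta(12+3, 9+8) = Beta(15, 17).
For Beta(a, b) with a, b > 1 the mode is (a−1)/(a+b−2) = 14/30 ≈ 0.467.

θ̂_MAP = 0.467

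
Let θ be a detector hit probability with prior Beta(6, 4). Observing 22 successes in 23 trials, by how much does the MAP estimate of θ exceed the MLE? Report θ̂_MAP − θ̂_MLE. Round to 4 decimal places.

Posterior is Beta(28, 5); MAP = (28−1)/(33−2) = 27/31 ≈ 0.87097.
MLE ignores the prior: θ̂_MLE = k/n = 22/23 ≈ 0.95652.
Difference = 27/31 − 22/23 = -61/713 ≈ -0.0856.

MAP − MLE = -0.0856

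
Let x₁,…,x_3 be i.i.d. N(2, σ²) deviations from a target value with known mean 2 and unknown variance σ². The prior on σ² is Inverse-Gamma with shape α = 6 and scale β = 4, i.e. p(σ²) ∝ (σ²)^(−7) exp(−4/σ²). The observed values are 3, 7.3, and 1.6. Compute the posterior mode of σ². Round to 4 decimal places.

Sum of squared deviations about the known mean: SS = (3−2)² + (7.3−2)² + (1.6−2)² = 29.25.
The Normal likelihood contributes (σ²)^(−n/2) exp(−SS/(2σ²)), so the posterior is Inverse-Gamma(α + n/2, β + SS/2) = Inverse-Gamma(7.5, 18.625).
The mode of Inverse-Gamma(a, b) is b/(a+1) = 18.625/8.5 ≈ 2.1912.

σ̂²_MAP = 2.1912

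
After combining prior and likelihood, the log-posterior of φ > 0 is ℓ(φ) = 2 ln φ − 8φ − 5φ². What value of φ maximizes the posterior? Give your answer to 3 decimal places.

φ̂_MAP = 0.200

ℓ'(φ) = 2/φ − 8 − 10φ. Setting this to zero and multiplying by φ: 10φ² + 8φ − 2 = 0.
φ = (−8 + √(8² + 4·10·2)) / (2·10) = (−8 + √144) / 20 = (−8 + 12)/20 = 1/5.
ℓ''(φ) = −2/φ² − 10 < 0, confirming a maximum.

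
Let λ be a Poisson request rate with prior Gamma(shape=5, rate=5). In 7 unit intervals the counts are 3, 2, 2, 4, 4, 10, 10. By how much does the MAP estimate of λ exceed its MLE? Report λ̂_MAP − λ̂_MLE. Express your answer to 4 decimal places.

Σxᵢ = 35. Posterior is Gamma(40, 12); MAP = (40−1)/12 = 39/12 ≈ 3.25000.
MLE = x̄ = 35/7 ≈ 5.00000.
Difference = 39/12 − 35/7 = -7/4 ≈ -1.7500.

MAP − MLE = -1.7500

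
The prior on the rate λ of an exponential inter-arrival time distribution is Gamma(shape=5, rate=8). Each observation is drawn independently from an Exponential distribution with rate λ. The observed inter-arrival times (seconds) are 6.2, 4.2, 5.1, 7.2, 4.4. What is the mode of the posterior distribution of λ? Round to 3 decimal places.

λ̂_MAP = 0.256

The Exponential(rate=λ) likelihood is ∝ λ^n e^(−λΣtᵢ). Here n = 5 and Σtᵢ = 6.2 + 4.2 + 5.1 + 7.2 + 4.4 = 27.1.
Posterior ∝ λ^4e^(−8λ) · λ^5e^(−27.1λ) = λ^9e^(−35.1λ), i.e. Gamma(10, 35.1).
Mode = (a−1)/b = 9/35.1 ≈ 0.256.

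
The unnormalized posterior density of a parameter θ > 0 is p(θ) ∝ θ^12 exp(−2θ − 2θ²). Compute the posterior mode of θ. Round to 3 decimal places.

ℓ'(θ) = 12/θ − 2 − 4θ. Setting this to zero and multiplying by θ: 4θ² + 2θ − 12 = 0.
θ = (−2 + √(2² + 4·4·12)) / (2·4) = (−2 + √196) / 8 = (−2 + 14)/8 = 3/2.
ℓ''(θ) = −12/θ² − 4 < 0, confirming a maximum.

θ̂_MAP = 1.500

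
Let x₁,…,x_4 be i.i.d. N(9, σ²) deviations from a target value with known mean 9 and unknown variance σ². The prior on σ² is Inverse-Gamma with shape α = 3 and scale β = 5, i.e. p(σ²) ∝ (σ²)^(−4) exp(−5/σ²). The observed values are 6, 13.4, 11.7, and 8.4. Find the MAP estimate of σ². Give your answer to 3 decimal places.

Sum of squared deviations about the known mean: SS = (6−9)² + (13.4−9)² + (11.7−9)² + (8.4−9)² = 36.01.
The Normal likelihood contributes (σ²)^(−n/2) exp(−SS/(2σ²)), so the posterior is Inverse-Gamma(α + n/2, β + SS/2) = Inverse-Gamma(5, 23.005).
The mode of Inverse-Gamma(a, b) is b/(a+1) = 23.005/6 ≈ 3.834.

σ̂²_MAP = 3.834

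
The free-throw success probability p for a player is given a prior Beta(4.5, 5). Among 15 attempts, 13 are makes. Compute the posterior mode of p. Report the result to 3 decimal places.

p̂_MAP = 0.733

Prior: Beta(4.5, 5).
Data: 13 successes in 15 trials. The binomial likelihood contributes p^13(1−p)^2, so the posterior is Beta(4.5+13, 5+2) = Beta(17.5, 7).
For Beta(a, b) with a, b > 1 the mode is (a−1)/(a+b−2) = 16.5/22.5 ≈ 0.733.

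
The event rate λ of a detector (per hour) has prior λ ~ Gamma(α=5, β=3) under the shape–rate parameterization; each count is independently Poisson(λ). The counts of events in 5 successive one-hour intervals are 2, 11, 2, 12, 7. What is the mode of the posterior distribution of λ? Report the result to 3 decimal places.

Σxᵢ = 2+11+2+12+7 = 34, with n = 5.
Posterior ∝ λ^4e^(−3λ) · λ^34e^(−5λ) = λ^38e^(−8λ), i.e. Gamma(shape=39, rate=8).
The mode of a Gamma(a, b) with a ≥ 1 (shape–rate) is (a−1)/b = 38/8 ≈ 4.750.

λ̂_MAP = 4.750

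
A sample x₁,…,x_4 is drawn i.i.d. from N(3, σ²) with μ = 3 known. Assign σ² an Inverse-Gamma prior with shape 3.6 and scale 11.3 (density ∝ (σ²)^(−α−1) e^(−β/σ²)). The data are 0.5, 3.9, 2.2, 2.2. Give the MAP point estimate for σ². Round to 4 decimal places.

σ̂²_MAP = 2.3439

Sum of squared deviations about the known mean: SS = (0.5−3)² + (3.9−3)² + (2.2−3)² + (2.2−3)² = 8.34.
The Normal likelihood contributes (σ²)^(−n/2) exp(−SS/(2σ²)), so the posterior is Inverse-Gamma(α + n/2, β + SS/2) = Inverse-Gamma(5.6, 15.47).
The mode of Inverse-Gamma(a, b) is b/(a+1) = 15.47/6.6 ≈ 2.3439.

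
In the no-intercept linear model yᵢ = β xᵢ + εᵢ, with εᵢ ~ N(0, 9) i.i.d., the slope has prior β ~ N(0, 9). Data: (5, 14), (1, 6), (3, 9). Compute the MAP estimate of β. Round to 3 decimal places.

log p(β | y) = −Σ(yᵢ − βxᵢ)²/(2·9) − β²/(2·9) + const.
Setting the derivative to zero: Σxᵢ(yᵢ − βxᵢ)/9 − β/9 = 0, so β = Σxᵢyᵢ / (Σxᵢ² + σ²/τ²).
Σxᵢyᵢ = 5·14 + 1·6 + 3·9 = 103; Σxᵢ² = 35; σ²/τ² = 1.
β̂_MAP = 103 / (35 + 1) = 103/36 ≈ 2.861.

β̂_MAP = 2.861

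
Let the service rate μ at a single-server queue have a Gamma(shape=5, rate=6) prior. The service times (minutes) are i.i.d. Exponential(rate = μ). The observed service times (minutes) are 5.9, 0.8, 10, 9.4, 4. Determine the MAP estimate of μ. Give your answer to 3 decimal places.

μ̂_MAP = 0.249

The Exponential(rate=μ) likelihood is ∝ μ^n e^(−μΣtᵢ). Here n = 5 and Σtᵢ = 5.9 + 0.8 + 10 + 9.4 + 4 = 30.1.
Posterior ∝ μ^4e^(−6μ) · μ^5e^(−30.1μ) = μ^9e^(−36.1μ), i.e. Gamma(10, 36.1).
Mode = (a−1)/b = 9/36.1 ≈ 0.249.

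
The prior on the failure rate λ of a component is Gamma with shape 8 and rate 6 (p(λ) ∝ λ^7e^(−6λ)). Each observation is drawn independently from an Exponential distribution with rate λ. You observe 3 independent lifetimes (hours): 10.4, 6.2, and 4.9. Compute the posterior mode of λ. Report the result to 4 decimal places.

The Exponential(rate=λ) likelihood is ∝ λ^n e^(−λΣtᵢ). Here n = 3 and Σtᵢ = 10.4 + 6.2 + 4.9 = 21.5.
Posterior ∝ λ^7e^(−6λ) · λ^3e^(−21.5λ) = λ^10e^(−27.5λ), i.e. Gamma(11, 27.5).
Mode = (a−1)/b = 10/27.5 ≈ 0.3636.

λ̂_MAP = 0.3636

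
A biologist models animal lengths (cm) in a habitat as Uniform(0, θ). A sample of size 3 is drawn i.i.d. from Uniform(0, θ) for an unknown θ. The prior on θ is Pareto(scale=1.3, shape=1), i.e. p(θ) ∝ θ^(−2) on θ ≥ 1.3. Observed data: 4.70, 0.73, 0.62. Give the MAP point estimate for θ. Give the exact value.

θ̂_MAP = 4.70

The Uniform(0, θ) likelihood is θ^(−n) for θ ≥ max(xᵢ), zero otherwise. Here max(xᵢ) = 4.70.
Posterior ∝ θ^(−2) · θ^(−3) = θ^(−5) on θ ≥ max(1.3, 4.70) = 4.70.
This density is strictly decreasing in θ, so the posterior mode lies at the lower boundary of the support.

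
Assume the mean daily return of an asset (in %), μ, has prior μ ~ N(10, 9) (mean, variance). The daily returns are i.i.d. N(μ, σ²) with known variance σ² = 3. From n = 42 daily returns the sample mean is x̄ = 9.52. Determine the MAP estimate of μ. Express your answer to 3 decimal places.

n = 42, x̄ = 9.52.
For a Normal prior and Normal likelihood with known variance, the posterior is Normal; its mode equals its mean, the precision-weighted average.
Prior precision 1/σ₀² = 1/9; data precision n/σ² = 42/3 = 14.
μ̂ = ((1/9)·10 + 14·9.52) / (1/9 + 14) = (30238/225)/(127/9) = 30238/3175 ≈ 9.524.

μ̂_MAP = 9.524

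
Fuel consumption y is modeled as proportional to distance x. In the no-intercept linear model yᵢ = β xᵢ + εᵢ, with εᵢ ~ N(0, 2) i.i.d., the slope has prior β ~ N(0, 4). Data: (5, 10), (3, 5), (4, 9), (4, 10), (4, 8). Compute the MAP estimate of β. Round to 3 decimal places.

log p(β | y) = −Σ(yᵢ − βxᵢ)²/(2·2) − β²/(2·4) + const.
Setting the derivative to zero: Σxᵢ(yᵢ − βxᵢ)/2 − β/4 = 0, so β = Σxᵢyᵢ / (Σxᵢ² + σ²/τ²).
Σxᵢyᵢ = 5·10 + 3·5 + 4·9 + 4·10 + 4·8 = 173; Σxᵢ² = 82; σ²/τ² = 0.5.
β̂_MAP = 173 / (82 + 0.5) = 173/82.5 ≈ 2.097.

β̂_MAP = 2.097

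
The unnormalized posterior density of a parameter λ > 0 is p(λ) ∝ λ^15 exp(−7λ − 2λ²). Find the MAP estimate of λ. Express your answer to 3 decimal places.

ℓ'(λ) = 15/λ − 7 − 4λ. Setting this to zero and multiplying by λ: 4λ² + 7λ − 15 = 0.
λ = (−7 + √(7² + 4·4·15)) / (2·4) = (−7 + √289) / 8 = (−7 + 17)/8 = 5/4.
ℓ''(λ) = −15/λ² − 4 < 0, confirming a maximum.

λ̂_MAP = 1.250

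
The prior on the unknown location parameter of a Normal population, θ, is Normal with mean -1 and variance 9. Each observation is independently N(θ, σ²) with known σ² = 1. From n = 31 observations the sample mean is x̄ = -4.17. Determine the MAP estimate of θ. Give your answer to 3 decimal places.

θ̂_MAP = -4.159

n = 31, x̄ = -4.17.
For a Normal prior and Normal likelihood with known variance, the posterior is Normal; its mode equals its mean, the precision-weighted average.
Prior precision 1/σ₀² = 1/9; data precision n/σ² = 31/1 = 31.
θ̂ = ((1/9)·(-1) + 31·(-4.17)) / (1/9 + 31) = (-116443/900)/(280/9) = -116443/28000 ≈ -4.159.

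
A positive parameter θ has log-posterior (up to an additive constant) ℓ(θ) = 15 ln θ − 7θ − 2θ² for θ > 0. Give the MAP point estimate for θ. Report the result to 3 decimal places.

ℓ'(θ) = 15/θ − 7 − 4θ. Setting this to zero and multiplying by θ: 4θ² + 7θ − 15 = 0.
θ = (−7 + √(7² + 4·4·15)) / (2·4) = (−7 + √289) / 8 = (−7 + 17)/8 = 5/4.
ℓ''(θ) = −15/θ² − 4 < 0, confirming a maximum.

θ̂_MAP = 1.250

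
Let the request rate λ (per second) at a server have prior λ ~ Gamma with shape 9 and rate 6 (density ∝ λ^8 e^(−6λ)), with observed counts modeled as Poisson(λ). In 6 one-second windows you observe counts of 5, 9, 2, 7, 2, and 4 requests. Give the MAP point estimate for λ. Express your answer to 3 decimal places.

Σxᵢ = 5+9+2+7+2+4 = 29, with n = 6.
Posterior ∝ λ^8e^(−6λ) · λ^29e^(−6λ) = λ^37e^(−12λ), i.e. Gamma(shape=38, rate=12).
The mode of a Gamma(a, b) with a ≥ 1 (shape–rate) is (a−1)/b = 37/12 ≈ 3.083.

λ̂_MAP = 3.083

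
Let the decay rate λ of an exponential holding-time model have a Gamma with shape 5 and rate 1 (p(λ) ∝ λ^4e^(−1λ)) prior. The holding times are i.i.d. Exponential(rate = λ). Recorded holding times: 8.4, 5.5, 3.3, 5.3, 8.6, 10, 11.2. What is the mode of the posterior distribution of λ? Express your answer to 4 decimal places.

λ̂_MAP = 0.2064

The Exponential(rate=λ) likelihood is ∝ λ^n e^(−λΣtᵢ). Here n = 7 and Σtᵢ = 8.4 + 5.5 + 3.3 + 5.3 + 8.6 + 10 + 11.2 = 52.3.
Posterior ∝ λ^4e^(−1λ) · λ^7e^(−52.3λ) = λ^11e^(−53.3λ), i.e. Gamma(12, 53.3).
Mode = (a−1)/b = 11/53.3 ≈ 0.2064.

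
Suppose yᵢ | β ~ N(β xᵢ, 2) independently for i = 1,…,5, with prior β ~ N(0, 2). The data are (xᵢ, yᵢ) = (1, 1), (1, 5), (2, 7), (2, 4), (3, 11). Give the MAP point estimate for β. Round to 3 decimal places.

log p(β | y) = −Σ(yᵢ − βxᵢ)²/(2·2) − β²/(2·2) + const.
Setting the derivative to zero: Σxᵢ(yᵢ − βxᵢ)/2 − β/2 = 0, so β = Σxᵢyᵢ / (Σxᵢ² + σ²/τ²).
Σxᵢyᵢ = 1·1 + 1·5 + 2·7 + 2·4 + 3·11 = 61; Σxᵢ² = 19; σ²/τ² = 1.
β̂_MAP = 61 / (19 + 1) = 61/20 ≈ 3.050.

β̂_MAP = 3.050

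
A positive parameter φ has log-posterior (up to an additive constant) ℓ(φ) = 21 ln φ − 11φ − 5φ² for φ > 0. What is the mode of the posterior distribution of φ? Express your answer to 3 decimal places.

φ̂_MAP = 1.000

ℓ'(φ) = 21/φ − 11 − 10φ. Setting this to zero and multiplying by φ: 10φ² + 11φ − 21 = 0.
φ = (−11 + √(11² + 4·10·21)) / (2·10) = (−11 + √961) / 20 = (−11 + 31)/20 = 1.
ℓ''(φ) = −21/φ² − 10 < 0, confirming a maximum.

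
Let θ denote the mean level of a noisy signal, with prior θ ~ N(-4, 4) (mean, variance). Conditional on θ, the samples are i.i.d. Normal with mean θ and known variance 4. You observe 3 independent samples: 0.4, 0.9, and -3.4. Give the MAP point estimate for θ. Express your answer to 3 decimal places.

n = 3; x̄ = (0.4 + 0.9 + (-3.4))/3 = -2.1/3 = -0.7.
For a Normal prior and Normal likelihood with known variance, the posterior is Normal; its mode equals its mean, the precision-weighted average.
Prior precision 1/σ₀² = 1/4 = 0.25; data precision n/σ² = 3/4 = 0.75.
θ̂ = (0.25·(-4) + 0.75·(-0.7)) / (0.25 + 0.75) = (-1.525)/1 = -1.525.

θ̂_MAP = -1.525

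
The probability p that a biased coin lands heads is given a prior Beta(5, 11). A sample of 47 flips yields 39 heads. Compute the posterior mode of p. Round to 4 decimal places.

Prior: Beta(5, 11).
Data: 39 successes in 47 trials. The binomial likelihood contributes p^39(1−p)^8, so the posterior is Beta(5+39, 11+8) = Beta(44, 19).
For Beta(a, b) with a, b > 1 the mode is (a−1)/(a+b−2) = 43/61 ≈ 0.7049.

p̂_MAP = 0.7049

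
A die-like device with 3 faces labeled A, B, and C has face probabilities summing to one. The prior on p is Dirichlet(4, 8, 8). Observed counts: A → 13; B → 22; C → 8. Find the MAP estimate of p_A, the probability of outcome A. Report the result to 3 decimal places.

MAP estimate of p_A = 0.267

The posterior is Dirichlet(αᵢ + nᵢ) = Dirichlet(17, 30, 16).
For a Dirichlet(a₁,…,a_K) with all aᵢ > 1, the mode has j-th component (aⱼ − 1)/(Σaᵢ − K).
Here Σaᵢ = 63 and K = 3, so p_A = (17 − 1)/(63 − 3) = 16/60 ≈ 0.267.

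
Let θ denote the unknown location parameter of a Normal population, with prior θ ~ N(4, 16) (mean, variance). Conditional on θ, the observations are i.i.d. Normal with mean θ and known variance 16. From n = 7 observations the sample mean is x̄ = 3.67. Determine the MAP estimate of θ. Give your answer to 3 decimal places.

n = 7, x̄ = 3.67.
For a Normal prior and Normal likelihood with known variance, the posterior is Normal; its mode equals its mean, the precision-weighted average.
Prior precision 1/σ₀² = 1/16 = 0.0625; data precision n/σ² = 7/16 = 0.4375.
θ̂ = (0.0625·4 + 0.4375·3.67) / (0.0625 + 0.4375) = 1.855625/0.5 = 3.71125 ≈ 3.711.

θ̂_MAP = 3.711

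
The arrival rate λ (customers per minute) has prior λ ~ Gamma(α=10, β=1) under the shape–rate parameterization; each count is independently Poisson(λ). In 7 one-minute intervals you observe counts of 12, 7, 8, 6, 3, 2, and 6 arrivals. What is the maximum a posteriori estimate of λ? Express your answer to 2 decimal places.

Σxᵢ = 12+7+8+6+3+2+6 = 44, with n = 7.
Posterior ∝ λ^9e^(−1λ) · λ^44e^(−7λ) = λ^53e^(−8λ), i.e. Gamma(shape=54, rate=8).
The mode of a Gamma(a, b) with a ≥ 1 (shape–rate) is (a−1)/b = 53/8 ≈ 6.63.

λ̂_MAP = 6.63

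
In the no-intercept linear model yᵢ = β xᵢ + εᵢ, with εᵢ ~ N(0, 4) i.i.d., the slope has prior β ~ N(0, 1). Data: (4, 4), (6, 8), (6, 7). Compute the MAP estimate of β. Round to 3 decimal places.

log p(β | y) = −Σ(yᵢ − βxᵢ)²/(2·4) − β²/(2·1) + const.
Setting the derivative to zero: Σxᵢ(yᵢ − βxᵢ)/4 − β/1 = 0, so β = Σxᵢyᵢ / (Σxᵢ² + σ²/τ²).
Σxᵢyᵢ = 4·4 + 6·8 + 6·7 = 106; Σxᵢ² = 88; σ²/τ² = 4.
β̂_MAP = 106 / (88 + 4) = 106/92 ≈ 1.152.

β̂_MAP = 1.152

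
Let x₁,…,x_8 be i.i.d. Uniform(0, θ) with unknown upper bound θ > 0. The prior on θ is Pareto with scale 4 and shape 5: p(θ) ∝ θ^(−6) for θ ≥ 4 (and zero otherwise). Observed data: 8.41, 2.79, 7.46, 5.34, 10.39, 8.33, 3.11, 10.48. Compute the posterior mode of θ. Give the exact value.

θ̂_MAP = 10.48

The Uniform(0, θ) likelihood is θ^(−n) for θ ≥ max(xᵢ), zero otherwise. Here max(xᵢ) = 10.48.
Posterior ∝ θ^(−6) · θ^(−8) = θ^(−14) on θ ≥ max(4, 10.48) = 10.48.
This density is strictly decreasing in θ, so the posterior mode lies at the lower boundary of the support.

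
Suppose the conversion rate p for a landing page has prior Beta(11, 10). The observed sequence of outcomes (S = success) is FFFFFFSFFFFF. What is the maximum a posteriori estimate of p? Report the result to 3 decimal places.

p̂_MAP = 0.355

Prior: Beta(11, 10).
Data: 1 success in 12 trials (from the sequence). The binomial likelihood contributes p(1−p)^11, so the posterior is Beta(11+1, 10+11) = Beta(12, 21).
For Beta(a, b) with a, b > 1 the mode is (a−1)/(a+b−2) = 11/31 ≈ 0.355.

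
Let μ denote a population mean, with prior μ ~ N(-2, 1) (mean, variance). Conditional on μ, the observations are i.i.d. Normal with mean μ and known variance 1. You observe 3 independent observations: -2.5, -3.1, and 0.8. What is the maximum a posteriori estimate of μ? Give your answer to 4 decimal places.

μ̂_MAP = -1.7000

n = 3; x̄ = ((-2.5) + (-3.1) + 0.8)/3 = -4.8/3 = -1.6.
For a Normal prior and Normal likelihood with known variance, the posterior is Normal; its mode equals its mean, the precision-weighted average.
Prior precision 1/σ₀² = 1/1 = 1; data precision n/σ² = 3/1 = 3.
μ̂ = (1·(-2) + 3·(-1.6)) / (1 + 3) = (-6.8)/4 = -1.7000.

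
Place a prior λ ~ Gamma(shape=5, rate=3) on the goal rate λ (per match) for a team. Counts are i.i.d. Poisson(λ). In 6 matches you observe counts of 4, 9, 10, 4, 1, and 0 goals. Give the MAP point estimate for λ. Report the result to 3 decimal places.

Σxᵢ = 4+9+10+4+1+0 = 28, with n = 6.
Posterior ∝ λ^4e^(−3λ) · λ^28e^(−6λ) = λ^32e^(−9λ), i.e. Gamma(shape=33, rate=9).
The mode of a Gamma(a, b) with a ≥ 1 (shape–rate) is (a−1)/b = 32/9 ≈ 3.556.

λ̂_MAP = 3.556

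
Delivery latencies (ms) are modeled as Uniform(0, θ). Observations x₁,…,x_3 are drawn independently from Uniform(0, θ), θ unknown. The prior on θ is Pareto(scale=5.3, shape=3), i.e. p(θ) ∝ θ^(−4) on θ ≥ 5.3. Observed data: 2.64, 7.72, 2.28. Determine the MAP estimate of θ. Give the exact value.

The Uniform(0, θ) likelihood is θ^(−n) for θ ≥ max(xᵢ), zero otherwise. Here max(xᵢ) = 7.72.
Posterior ∝ θ^(−4) · θ^(−3) = θ^(−7) on θ ≥ max(5.3, 7.72) = 7.72.
This density is strictly decreasing in θ, so the posterior mode lies at the lower boundary of the support.

θ̂_MAP = 7.72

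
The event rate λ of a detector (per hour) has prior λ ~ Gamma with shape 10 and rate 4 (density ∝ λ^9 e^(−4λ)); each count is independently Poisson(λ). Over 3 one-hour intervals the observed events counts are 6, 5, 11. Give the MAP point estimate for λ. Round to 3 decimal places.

λ̂_MAP = 4.429

Σxᵢ = 6+5+11 = 22, with n = 3.
Posterior ∝ λ^9e^(−4λ) · λ^22e^(−3λ) = λ^31e^(−7λ), i.e. Gamma(shape=32, rate=7).
The mode of a Gamma(a, b) with a ≥ 1 (shape–rate) is (a−1)/b = 31/7 ≈ 4.429.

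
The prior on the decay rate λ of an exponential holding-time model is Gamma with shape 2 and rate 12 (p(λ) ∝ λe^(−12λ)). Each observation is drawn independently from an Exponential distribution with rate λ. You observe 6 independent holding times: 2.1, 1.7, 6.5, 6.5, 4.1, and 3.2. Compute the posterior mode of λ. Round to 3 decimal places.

The Exponential(rate=λ) likelihood is ∝ λ^n e^(−λΣtᵢ). Here n = 6 and Σtᵢ = 2.1 + 1.7 + 6.5 + 6.5 + 4.1 + 3.2 = 24.1.
Posterior ∝ λe^(−12λ) · λ^6e^(−24.1λ) = λ^7e^(−36.1λ), i.e. Gamma(8, 36.1).
Mode = (a−1)/b = 7/36.1 ≈ 0.194.

λ̂_MAP = 0.194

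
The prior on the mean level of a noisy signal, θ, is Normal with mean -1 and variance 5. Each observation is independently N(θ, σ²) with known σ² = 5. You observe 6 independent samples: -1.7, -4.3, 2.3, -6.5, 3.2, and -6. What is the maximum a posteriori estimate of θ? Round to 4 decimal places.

θ̂_MAP = -2.0000

n = 6; x̄ = ((-1.7) + (-4.3) + 2.3 + (-6.5) + 3.2 + (-6))/6 = -13/6 = -13/6 ≈ -2.1667.
For a Normal prior and Normal likelihood with known variance, the posterior is Normal; its mode equals its mean, the precision-weighted average.
Prior precision 1/σ₀² = 1/5 = 0.2; data precision n/σ² = 6/5 = 1.2.
θ̂ = (0.2·(-1) + 1.2·(-13/6)) / (0.2 + 1.2) = (-2.8)/1.4 = -2.0000.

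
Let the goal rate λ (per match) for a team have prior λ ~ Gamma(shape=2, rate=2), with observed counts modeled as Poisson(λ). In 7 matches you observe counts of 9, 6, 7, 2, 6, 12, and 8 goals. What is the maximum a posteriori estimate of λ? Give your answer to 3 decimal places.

Σxᵢ = 9+6+7+2+6+12+8 = 50, with n = 7.
Posterior ∝ λe^(−2λ) · λ^50e^(−7λ) = λ^51e^(−9λ), i.e. Gamma(shape=52, rate=9).
The mode of a Gamma(a, b) with a ≥ 1 (shape–rate) is (a−1)/b = 51/9 ≈ 5.667.

λ̂_MAP = 5.667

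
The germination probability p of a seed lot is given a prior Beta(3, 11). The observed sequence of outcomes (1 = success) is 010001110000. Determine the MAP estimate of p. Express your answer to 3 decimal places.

p̂_MAP = 0.250

Prior: Beta(3, 11).
Data: 4 successes in 12 trials (from the sequence). The binomial likelihood contributes p^4(1−p)^8, so the posterior is Beta(3+4, 11+8) = Beta(7, 19).
For Beta(a, b) with a, b > 1 the mode is (a−1)/(a+b−2) = 6/24 ≈ 0.250.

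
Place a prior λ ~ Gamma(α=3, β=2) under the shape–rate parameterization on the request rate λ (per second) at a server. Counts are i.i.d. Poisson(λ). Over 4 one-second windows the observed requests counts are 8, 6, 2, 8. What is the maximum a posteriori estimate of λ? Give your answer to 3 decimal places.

Σxᵢ = 8+6+2+8 = 24, with n = 4.
Posterior ∝ λ^2e^(−2λ) · λ^24e^(−4λ) = λ^26e^(−6λ), i.e. Gamma(shape=27, rate=6).
The mode of a Gamma(a, b) with a ≥ 1 (shape–rate) is (a−1)/b = 26/6 ≈ 4.333.

λ̂_MAP = 4.333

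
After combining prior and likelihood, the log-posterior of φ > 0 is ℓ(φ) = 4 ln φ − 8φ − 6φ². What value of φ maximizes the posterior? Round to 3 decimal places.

ℓ'(φ) = 4/φ − 8 − 12φ. Setting this to zero and multiplying by φ: 12φ² + 8φ − 4 = 0.
φ = (−8 + √(8² + 4·12·4)) / (2·12) = (−8 + √256) / 24 = (−8 + 16)/24 = 1/3.
ℓ''(φ) = −4/φ² − 12 < 0, confirming a maximum.

φ̂_MAP = 0.333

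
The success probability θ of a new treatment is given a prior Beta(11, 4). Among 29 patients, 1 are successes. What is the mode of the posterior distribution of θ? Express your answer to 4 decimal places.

Prior: Beta(11, 4).
Data: 1 success in 29 trials. The binomial likelihood contributes θ(1−θ)^28, so the posterior is Beta(11+1, 4+28) = Beta(12, 32).
For Beta(a, b) with a, b > 1 the mode is (a−1)/(a+b−2) = 11/42 ≈ 0.2619.

θ̂_MAP = 0.2619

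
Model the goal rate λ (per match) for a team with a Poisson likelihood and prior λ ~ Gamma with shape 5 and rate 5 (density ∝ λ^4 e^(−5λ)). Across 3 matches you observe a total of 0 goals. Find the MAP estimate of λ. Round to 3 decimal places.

λ̂_MAP = 0.500

Σxᵢ = 0, n = 3.
Posterior ∝ λ^4e^(−5λ) · 1e^(−3λ) = λ^4e^(−8λ), i.e. Gamma(shape=5, rate=8).
The mode of a Gamma(a, b) with a ≥ 1 (shape–rate) is (a−1)/b = 4/8 ≈ 0.500.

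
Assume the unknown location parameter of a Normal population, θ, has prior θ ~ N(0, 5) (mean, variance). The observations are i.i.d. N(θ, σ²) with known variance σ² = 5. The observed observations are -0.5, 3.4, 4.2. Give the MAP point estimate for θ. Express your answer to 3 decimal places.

n = 3; x̄ = ((-0.5) + 3.4 + 4.2)/3 = 7.1/3 = 71/30 ≈ 2.3667.
For a Normal prior and Normal likelihood with known variance, the posterior is Normal; its mode equals its mean, the precision-weighted average.
Prior precision 1/σ₀² = 1/5 = 0.2; data precision n/σ² = 3/5 = 0.6.
θ̂ = (0.2·0 + 0.6·(71/30)) / (0.2 + 0.6) = 1.42/0.8 = 1.775.

θ̂_MAP = 1.775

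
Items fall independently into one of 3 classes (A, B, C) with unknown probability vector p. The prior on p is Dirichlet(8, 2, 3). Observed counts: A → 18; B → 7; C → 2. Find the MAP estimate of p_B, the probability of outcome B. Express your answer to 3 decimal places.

MAP estimate of p_B = 0.216

The posterior is Dirichlet(αᵢ + nᵢ) = Dirichlet(26, 9, 5).
For a Dirichlet(a₁,…,a_K) with all aᵢ > 1, the mode has j-th component (aⱼ − 1)/(Σaᵢ − K).
Here Σaᵢ = 40 and K = 3, so p_B = (9 − 1)/(40 − 3) = 8/37 ≈ 0.216.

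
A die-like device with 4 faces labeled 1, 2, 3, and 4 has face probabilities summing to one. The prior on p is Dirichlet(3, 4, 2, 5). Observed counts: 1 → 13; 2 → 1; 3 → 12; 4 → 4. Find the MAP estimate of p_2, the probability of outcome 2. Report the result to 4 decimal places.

MAP estimate: 0.1000

The posterior is Dirichlet(αᵢ + nᵢ) = Dirichlet(16, 5, 14, 9).
For a Dirichlet(a₁,…,a_K) with all aᵢ > 1, the mode has j-th component (aⱼ − 1)/(Σaᵢ − K).
Here Σaᵢ = 44 and K = 4, so p_2 = (5 − 1)/(44 − 4) = 4/40 ≈ 0.1000.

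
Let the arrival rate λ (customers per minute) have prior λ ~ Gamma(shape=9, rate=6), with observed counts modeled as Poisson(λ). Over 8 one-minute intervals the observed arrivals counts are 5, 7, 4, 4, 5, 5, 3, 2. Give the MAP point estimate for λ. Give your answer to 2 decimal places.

Σxᵢ = 5+7+4+4+5+5+3+2 = 35, with n = 8.
Posterior ∝ λ^8e^(−6λ) · λ^35e^(−8λ) = λ^43e^(−14λ), i.e. Gamma(shape=44, rate=14).
The mode of a Gamma(a, b) with a ≥ 1 (shape–rate) is (a−1)/b = 43/14 ≈ 3.07.

λ̂_MAP = 3.07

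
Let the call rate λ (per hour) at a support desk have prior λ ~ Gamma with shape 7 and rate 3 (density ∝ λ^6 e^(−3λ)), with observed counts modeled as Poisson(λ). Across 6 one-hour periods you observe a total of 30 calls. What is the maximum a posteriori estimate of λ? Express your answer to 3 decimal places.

λ̂_MAP = 4.000

Σxᵢ = 30, n = 6.
Posterior ∝ λ^6e^(−3λ) · λ^30e^(−6λ) = λ^36e^(−9λ), i.e. Gamma(shape=37, rate=9).
The mode of a Gamma(a, b) with a ≥ 1 (shape–rate) is (a−1)/b = 36/9 ≈ 4.000.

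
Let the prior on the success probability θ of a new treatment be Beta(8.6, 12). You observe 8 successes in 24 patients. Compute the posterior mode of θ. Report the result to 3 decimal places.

θ̂_MAP = 0.366

Prior: Beta(8.6, 12).
Data: 8 successes in 24 trials. The binomial likelihood contributes θ^8(1−θ)^16, so the posterior is Beta(8.6+8, 12+16) = Beta(16.6, 28).
For Beta(a, b) with a, b > 1 the mode is (a−1)/(a+b−2) = 15.6/42.6 ≈ 0.366.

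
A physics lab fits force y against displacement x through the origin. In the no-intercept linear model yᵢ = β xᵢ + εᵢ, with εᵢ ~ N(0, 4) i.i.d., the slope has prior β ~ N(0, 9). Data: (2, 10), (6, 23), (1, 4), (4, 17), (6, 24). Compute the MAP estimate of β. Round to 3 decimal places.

β̂_MAP = 4.002

log p(β | y) = −Σ(yᵢ − βxᵢ)²/(2·4) − β²/(2·9) + const.
Setting the derivative to zero: Σxᵢ(yᵢ − βxᵢ)/4 − β/9 = 0, so β = Σxᵢyᵢ / (Σxᵢ² + σ²/τ²).
Σxᵢyᵢ = 2·10 + 6·23 + 1·4 + 4·17 + 6·24 = 374; Σxᵢ² = 93; σ²/τ² = 4/9.
β̂_MAP = 374 / (93 + 4/9) = 374/(841/9) = 3366/841 ≈ 4.002.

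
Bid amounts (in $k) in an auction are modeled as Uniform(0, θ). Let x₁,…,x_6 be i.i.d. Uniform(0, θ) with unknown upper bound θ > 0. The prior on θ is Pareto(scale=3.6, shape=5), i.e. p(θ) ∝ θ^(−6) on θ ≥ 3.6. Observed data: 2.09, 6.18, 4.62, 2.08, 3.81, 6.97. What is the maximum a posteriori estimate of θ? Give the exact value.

The Uniform(0, θ) likelihood is θ^(−n) for θ ≥ max(xᵢ), zero otherwise. Here max(xᵢ) = 6.97.
Posterior ∝ θ^(−6) · θ^(−6) = θ^(−12) on θ ≥ max(3.6, 6.97) = 6.97.
This density is strictly decreasing in θ, so the posterior mode lies at the lower boundary of the support.

θ̂_MAP = 6.97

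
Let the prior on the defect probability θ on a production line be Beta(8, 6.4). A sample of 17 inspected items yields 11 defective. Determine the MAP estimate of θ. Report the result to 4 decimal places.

θ̂_MAP = 0.6122

Prior: Beta(8, 6.4).
Data: 11 successes in 17 trials. The binomial likelihood contributes θ^11(1−θ)^6, so the posterior is Beta(8+11, 6.4+6) = Beta(19, 12.4).
For Beta(a, b) with a, b > 1 the mode is (a−1)/(a+b−2) = 18/29.4 ≈ 0.6122.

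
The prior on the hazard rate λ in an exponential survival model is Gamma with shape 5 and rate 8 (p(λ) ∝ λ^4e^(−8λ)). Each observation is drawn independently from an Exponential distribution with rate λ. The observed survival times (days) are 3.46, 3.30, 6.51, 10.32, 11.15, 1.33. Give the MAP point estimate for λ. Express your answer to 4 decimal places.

The Exponential(rate=λ) likelihood is ∝ λ^n e^(−λΣtᵢ). Here n = 6 and Σtᵢ = 3.46 + 3.30 + 6.51 + 10.32 + 11.15 + 1.33 = 36.07.
Posterior ∝ λ^4e^(−8λ) · λ^6e^(−36.07λ) = λ^10e^(−44.07λ), i.e. Gamma(11, 44.07).
Mode = (a−1)/b = 10/44.07 ≈ 0.2269.

λ̂_MAP = 0.2269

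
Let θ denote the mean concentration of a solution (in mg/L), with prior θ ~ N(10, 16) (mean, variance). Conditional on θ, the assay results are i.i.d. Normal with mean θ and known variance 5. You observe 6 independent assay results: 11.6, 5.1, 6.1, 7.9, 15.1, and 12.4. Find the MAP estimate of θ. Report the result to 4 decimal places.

n = 6; x̄ = (11.6 + 5.1 + 6.1 + 7.9 + 15.1 + 12.4)/6 = 58.2/6 = 9.7.
For a Normal prior and Normal likelihood with known variance, the posterior is Normal; its mode equals its mean, the precision-weighted average.
Prior precision 1/σ₀² = 1/16 = 0.0625; data precision n/σ² = 6/5 = 1.2.
θ̂ = (0.0625·10 + 1.2·9.7) / (0.0625 + 1.2) = 12.265/1.2625 = 4906/505 ≈ 9.7149.

θ̂_MAP = 9.7149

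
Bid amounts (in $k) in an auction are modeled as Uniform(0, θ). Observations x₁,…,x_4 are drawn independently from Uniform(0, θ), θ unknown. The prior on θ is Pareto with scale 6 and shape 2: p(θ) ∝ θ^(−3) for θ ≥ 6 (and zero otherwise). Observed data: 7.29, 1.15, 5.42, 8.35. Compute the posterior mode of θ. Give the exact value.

θ̂_MAP = 8.35

The Uniform(0, θ) likelihood is θ^(−n) for θ ≥ max(xᵢ), zero otherwise. Here max(xᵢ) = 8.35.
Posterior ∝ θ^(−3) · θ^(−4) = θ^(−7) on θ ≥ max(6, 8.35) = 8.35.
This density is strictly decreasing in θ, so the posterior mode lies at the lower boundary of the support.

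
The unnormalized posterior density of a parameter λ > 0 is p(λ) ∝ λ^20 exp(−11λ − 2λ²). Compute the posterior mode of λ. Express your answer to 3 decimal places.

ℓ'(λ) = 20/λ − 11 − 4λ. Setting this to zero and multiplying by λ: 4λ² + 11λ − 20 = 0.
λ = (−11 + √(11² + 4·4·20)) / (2·4) = (−11 + √441) / 8 = (−11 + 21)/8 = 5/4.
ℓ''(λ) = −20/λ² − 4 < 0, confirming a maximum.

λ̂_MAP = 1.250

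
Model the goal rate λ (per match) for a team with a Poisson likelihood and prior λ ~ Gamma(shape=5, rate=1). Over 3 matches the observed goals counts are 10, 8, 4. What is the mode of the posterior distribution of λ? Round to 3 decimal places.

λ̂_MAP = 6.500

Σxᵢ = 10+8+4 = 22, with n = 3.
Posterior ∝ λ^4e^(−1λ) · λ^22e^(−3λ) = λ^26e^(−4λ), i.e. Gamma(shape=27, rate=4).
The mode of a Gamma(a, b) with a ≥ 1 (shape–rate) is (a−1)/b = 26/4 ≈ 6.500.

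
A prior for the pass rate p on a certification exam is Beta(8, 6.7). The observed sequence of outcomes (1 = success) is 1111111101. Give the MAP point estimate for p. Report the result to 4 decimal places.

Prior: Beta(8, 6.7).
Data: 9 successes in 10 trials (from the sequence). The binomial likelihood contributes p^9(1−p)^1, so the posterior is Beta(8+9, 6.7+1) = Beta(17, 7.7).
For Beta(a, b) with a, b > 1 the mode is (a−1)/(a+b−2) = 16/22.7 ≈ 0.7048.

p̂_MAP = 0.7048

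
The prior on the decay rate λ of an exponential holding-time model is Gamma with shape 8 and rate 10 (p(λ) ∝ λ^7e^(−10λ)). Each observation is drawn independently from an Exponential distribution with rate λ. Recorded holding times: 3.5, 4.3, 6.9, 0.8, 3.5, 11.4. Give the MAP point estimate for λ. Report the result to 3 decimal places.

The Exponential(rate=λ) likelihood is ∝ λ^n e^(−λΣtᵢ). Here n = 6 and Σtᵢ = 3.5 + 4.3 + 6.9 + 0.8 + 3.5 + 11.4 = 30.4.
Posterior ∝ λ^7e^(−10λ) · λ^6e^(−30.4λ) = λ^13e^(−40.4λ), i.e. Gamma(14, 40.4).
Mode = (a−1)/b = 13/40.4 ≈ 0.322.

λ̂_MAP = 0.322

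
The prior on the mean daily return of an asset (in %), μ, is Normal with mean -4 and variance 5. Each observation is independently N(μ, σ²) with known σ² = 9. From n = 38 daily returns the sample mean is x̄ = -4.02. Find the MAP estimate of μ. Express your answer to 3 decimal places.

μ̂_MAP = -4.019

n = 38, x̄ = -4.02.
For a Normal prior and Normal likelihood with known variance, the posterior is Normal; its mode equals its mean, the precision-weighted average.
Prior precision 1/σ₀² = 1/5 = 0.2; data precision n/σ² = 38/9.
μ̂ = (0.2·(-4) + (38/9)·(-4.02)) / (0.2 + 38/9) = (-1333/75)/(199/45) = -3999/995 ≈ -4.019.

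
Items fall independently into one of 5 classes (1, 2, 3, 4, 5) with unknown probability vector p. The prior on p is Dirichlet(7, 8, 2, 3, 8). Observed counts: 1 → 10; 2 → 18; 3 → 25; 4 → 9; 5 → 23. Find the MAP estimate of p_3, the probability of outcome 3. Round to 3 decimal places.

MAP estimate: 0.241

The posterior is Dirichlet(αᵢ + nᵢ) = Dirichlet(17, 26, 27, 12, 31).
For a Dirichlet(a₁,…,a_K) with all aᵢ > 1, the mode has j-th component (aⱼ − 1)/(Σaᵢ − K).
Here Σaᵢ = 113 and K = 5, so p_3 = (27 − 1)/(113 − 5) = 26/108 ≈ 0.241.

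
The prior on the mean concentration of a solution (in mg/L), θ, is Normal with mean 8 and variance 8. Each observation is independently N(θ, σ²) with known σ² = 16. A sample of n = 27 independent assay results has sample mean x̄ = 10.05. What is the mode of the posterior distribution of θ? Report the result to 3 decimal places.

n = 27, x̄ = 10.05.
For a Normal prior and Normal likelihood with known variance, the posterior is Normal; its mode equals its mean, the precision-weighted average.
Prior precision 1/σ₀² = 1/8 = 0.125; data precision n/σ² = 27/16 = 1.6875.
θ̂ = (0.125·8 + 1.6875·10.05) / (0.125 + 1.6875) = 17.959375/1.8125 = 5747/580 ≈ 9.909.

θ̂_MAP = 9.909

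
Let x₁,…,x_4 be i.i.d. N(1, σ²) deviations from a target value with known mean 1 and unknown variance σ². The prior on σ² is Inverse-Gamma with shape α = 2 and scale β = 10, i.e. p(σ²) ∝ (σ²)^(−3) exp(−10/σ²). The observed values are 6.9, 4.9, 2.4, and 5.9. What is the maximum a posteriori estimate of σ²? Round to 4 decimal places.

Sum of squared deviations about the known mean: SS = (6.9−1)² + (4.9−1)² + (2.4−1)² + (5.9−1)² = 75.99.
The Normal likelihood contributes (σ²)^(−n/2) exp(−SS/(2σ²)), so the posterior is Inverse-Gamma(α + n/2, β + SS/2) = Inverse-Gamma(4, 47.995).
The mode of Inverse-Gamma(a, b) is b/(a+1) = 47.995/5 ≈ 9.5990.

σ̂²_MAP = 9.5990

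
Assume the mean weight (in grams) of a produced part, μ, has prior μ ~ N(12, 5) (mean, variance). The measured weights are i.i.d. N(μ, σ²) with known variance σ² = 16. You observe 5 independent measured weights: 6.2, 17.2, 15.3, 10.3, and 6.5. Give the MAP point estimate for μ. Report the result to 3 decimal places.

μ̂_MAP = 11.451

n = 5; x̄ = (6.2 + 17.2 + 15.3 + 10.3 + 6.5)/5 = 55.5/5 = 11.1.
For a Normal prior and Normal likelihood with known variance, the posterior is Normal; its mode equals its mean, the precision-weighted average.
Prior precision 1/σ₀² = 1/5 = 0.2; data precision n/σ² = 5/16 = 0.3125.
μ̂ = (0.2·12 + 0.3125·11.1) / (0.2 + 0.3125) = 5.86875/0.5125 = 939/82 ≈ 11.451.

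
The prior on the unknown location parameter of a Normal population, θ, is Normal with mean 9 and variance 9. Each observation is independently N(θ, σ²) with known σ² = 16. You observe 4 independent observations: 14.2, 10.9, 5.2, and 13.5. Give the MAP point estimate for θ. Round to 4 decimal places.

θ̂_MAP = 10.3500

n = 4; x̄ = (14.2 + 10.9 + 5.2 + 13.5)/4 = 43.8/4 = 10.95.
For a Normal prior and Normal likelihood with known variance, the posterior is Normal; its mode equals its mean, the precision-weighted average.
Prior precision 1/σ₀² = 1/9; data precision n/σ² = 4/16 = 0.25.
θ̂ = ((1/9)·9 + 0.25·10.95) / (1/9 + 0.25) = 3.7375/(13/36) = 10.3500.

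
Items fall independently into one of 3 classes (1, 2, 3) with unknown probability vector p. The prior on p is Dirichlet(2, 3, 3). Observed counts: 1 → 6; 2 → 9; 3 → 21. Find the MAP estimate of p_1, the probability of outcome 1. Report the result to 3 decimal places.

The posterior is Dirichlet(αᵢ + nᵢ) = Dirichlet(8, 12, 24).
For a Dirichlet(a₁,…,a_K) with all aᵢ > 1, the mode has j-th component (aⱼ − 1)/(Σaᵢ − K).
Here Σaᵢ = 44 and K = 3, so p_1 = (8 − 1)/(44 − 3) = 7/41 ≈ 0.171.

MAP estimate: 0.171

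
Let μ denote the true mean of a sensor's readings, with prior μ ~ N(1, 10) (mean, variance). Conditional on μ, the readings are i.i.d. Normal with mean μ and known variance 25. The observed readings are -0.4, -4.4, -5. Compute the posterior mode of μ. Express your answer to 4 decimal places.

μ̂_MAP = -1.3273

n = 3; x̄ = ((-0.4) + (-4.4) + (-5))/3 = -9.8/3 = -49/15 ≈ -3.2667.
For a Normal prior and Normal likelihood with known variance, the posterior is Normal; its mode equals its mean, the precision-weighted average.
Prior precision 1/σ₀² = 1/10 = 0.1; data precision n/σ² = 3/25 = 0.12.
μ̂ = (0.1·1 + 0.12·(-49/15)) / (0.1 + 0.12) = (-0.292)/0.22 = -73/55 ≈ -1.3273.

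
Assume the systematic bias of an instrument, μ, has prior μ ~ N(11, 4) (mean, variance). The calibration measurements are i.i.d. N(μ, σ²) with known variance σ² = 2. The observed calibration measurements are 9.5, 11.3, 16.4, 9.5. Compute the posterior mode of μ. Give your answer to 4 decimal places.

n = 4; x̄ = (9.5 + 11.3 + 16.4 + 9.5)/4 = 46.7/4 = 11.675.
For a Normal prior and Normal likelihood with known variance, the posterior is Normal; its mode equals its mean, the precision-weighted average.
Prior precision 1/σ₀² = 1/4 = 0.25; data precision n/σ² = 4/2 = 2.
μ̂ = (0.25·11 + 2·11.675) / (0.25 + 2) = 26.1/2.25 = 11.6000.

μ̂_MAP = 11.6000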